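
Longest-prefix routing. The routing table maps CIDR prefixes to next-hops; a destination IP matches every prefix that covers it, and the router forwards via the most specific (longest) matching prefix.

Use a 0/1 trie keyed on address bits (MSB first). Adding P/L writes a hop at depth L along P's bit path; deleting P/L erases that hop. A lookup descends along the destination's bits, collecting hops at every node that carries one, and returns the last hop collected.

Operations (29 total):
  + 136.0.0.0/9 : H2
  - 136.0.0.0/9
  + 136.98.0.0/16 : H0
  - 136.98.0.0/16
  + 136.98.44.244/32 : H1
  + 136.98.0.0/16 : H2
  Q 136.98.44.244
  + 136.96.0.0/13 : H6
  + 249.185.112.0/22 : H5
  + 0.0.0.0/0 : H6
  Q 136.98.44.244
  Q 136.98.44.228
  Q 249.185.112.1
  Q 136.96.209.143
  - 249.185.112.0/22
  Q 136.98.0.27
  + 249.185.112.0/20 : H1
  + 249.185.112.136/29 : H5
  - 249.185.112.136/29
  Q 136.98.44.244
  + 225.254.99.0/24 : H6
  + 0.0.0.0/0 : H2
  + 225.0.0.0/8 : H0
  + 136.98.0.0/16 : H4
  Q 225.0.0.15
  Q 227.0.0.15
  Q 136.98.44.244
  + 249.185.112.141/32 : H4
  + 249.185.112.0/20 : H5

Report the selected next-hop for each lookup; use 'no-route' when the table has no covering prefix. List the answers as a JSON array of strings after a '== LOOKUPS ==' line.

Trace:
  add 136.0.0.0/9 -> H2 at depth 9
  - 136.0.0.0/9 clear@9
  add 136.98.0.0/16 -> H0 at depth 16
  - 136.98.0.0/16 clear@16
  add 136.98.44.244/32 -> H1 at depth 32
  add 136.98.0.0/16 -> H2 at depth 16
  lookup 136.98.44.244: bits 10001000011000100010110011110100 walk d0:-→d1:-→d2:-→d3:-→d4:-→d5:-→d6:-→d7:-→d8:-→d9:-→d10:-→d11:-→d12:-→d13:-→d14:-→d15:-→d16:H2→d17:-→d18:-→d19:-→d20:-→d21:-→d22:-→d23:-→d24:-→d25:-→d26:-→d27:-→d28:-→d29:-→d30:-→d31:-→d32:H1 -> H1
  add 136.96.0.0/13 -> H6 at depth 13
  add 249.185.112.0/22 -> H5 at depth 22
  add 0.0.0.0/0 -> H6 at depth 0
  lookup 136.98.44.244: bits 10001000011000100010110011110100 walk d0:H6→d1:-→d2:-→d3:-→d4:-→d5:-→d6:-→d7:-→d8:-→d9:-→d10:-→d11:-→d12:-→d13:H6→d14:-→d15:-→d16:H2→d17:-→d18:-→d19:-→d20:-→d21:-→d22:-→d23:-→d24:-→d25:-→d26:-→d27:-→d28:-→d29:-→d30:-→d31:-→d32:H1 -> H1
  lookup 136.98.44.228: bits 100010000110001000101100111 walk d0:H6→d1:-→d2:-→d3:-→d4:-→d5:-→d6:-→d7:-→d8:-→d9:-→d10:-→d11:-→d12:-→d13:H6→d14:-→d15:-→d16:H2→d17:-→d18:-→d19:-→d20:-→d21:-→d22:-→d23:-→d24:-→d25:-→d26:-→d27:- -> H2
  lookup 249.185.112.1: bits 1111100110111001011100 walk d0:H6→d1:-→d2:-→d3:-→d4:-→d5:-→d6:-→d7:-→d8:-→d9:-→d10:-→d11:-→d12:-→d13:-→d14:-→d15:-→d16:-→d17:-→d18:-→d19:-→d20:-→d21:-→d22:H5 -> H5
  lookup 136.96.209.143: bits 10001000011000 walk d0:H6→d1:-→d2:-→d3:-→d4:-→d5:-→d6:-→d7:-→d8:-→d9:-→d10:-→d11:-→d12:-→d13:H6→d14:- -> H6
  - 249.185.112.0/22 clear@22
  lookup 136.98.0.27: bits 100010000110001000 walk d0:H6→d1:-→d2:-→d3:-→d4:-→d5:-→d6:-→d7:-→d8:-→d9:-→d10:-→d11:-→d12:-→d13:H6→d14:-→d15:-→d16:H2→d17:-→d18:- -> H2
  add 249.185.112.0/20 -> H1 at depth 20
  add 249.185.112.136/29 -> H5 at depth 29
  - 249.185.112.136/29 clear@29
  lookup 136.98.44.244: bits 10001000011000100010110011110100 walk d0:H6→d1:-→d2:-→d3:-→d4:-→d5:-→d6:-→d7:-→d8:-→d9:-→d10:-→d11:-→d12:-→d13:H6→d14:-→d15:-→d16:H2→d17:-→d18:-→d19:-→d20:-→d21:-→d22:-→d23:-→d24:-→d25:-→d26:-→d27:-→d28:-→d29:-→d30:-→d31:-→d32:H1 -> H1
  add 225.254.99.0/24 -> H6 at depth 24
  add 0.0.0.0/0 -> H2 at depth 0
  add 225.0.0.0/8 -> H0 at depth 8
  add 136.98.0.0/16 -> H4 at depth 16
  lookup 225.0.0.15: bits 11100001 walk d0:H2→d1:-→d2:-→d3:-→d4:-→d5:-→d6:-→d7:-→d8:H0 -> H0
  lookup 227.0.0.15: bits 111000 walk d0:H2→d1:-→d2:-→d3:-→d4:-→d5:-→d6:- -> H2
  lookup 136.98.44.244: bits 10001000011000100010110011110100 walk d0:H2→d1:-→d2:-→d3:-→d4:-→d5:-→d6:-→d7:-→d8:-→d9:-→d10:-→d11:-→d12:-→d13:H6→d14:-→d15:-→d16:H4→d17:-→d18:-→d19:-→d20:-→d21:-→d22:-→d23:-→d24:-→d25:-→d26:-→d27:-→d28:-→d29:-→d30:-→d31:-→d32:H1 -> H1
  add 249.185.112.141/32 -> H4 at depth 32
  add 249.185.112.0/20 -> H5 at depth 20

== LOOKUPS ==
["H1","H1","H2","H5","H6","H2","H1","H0","H2","H1"]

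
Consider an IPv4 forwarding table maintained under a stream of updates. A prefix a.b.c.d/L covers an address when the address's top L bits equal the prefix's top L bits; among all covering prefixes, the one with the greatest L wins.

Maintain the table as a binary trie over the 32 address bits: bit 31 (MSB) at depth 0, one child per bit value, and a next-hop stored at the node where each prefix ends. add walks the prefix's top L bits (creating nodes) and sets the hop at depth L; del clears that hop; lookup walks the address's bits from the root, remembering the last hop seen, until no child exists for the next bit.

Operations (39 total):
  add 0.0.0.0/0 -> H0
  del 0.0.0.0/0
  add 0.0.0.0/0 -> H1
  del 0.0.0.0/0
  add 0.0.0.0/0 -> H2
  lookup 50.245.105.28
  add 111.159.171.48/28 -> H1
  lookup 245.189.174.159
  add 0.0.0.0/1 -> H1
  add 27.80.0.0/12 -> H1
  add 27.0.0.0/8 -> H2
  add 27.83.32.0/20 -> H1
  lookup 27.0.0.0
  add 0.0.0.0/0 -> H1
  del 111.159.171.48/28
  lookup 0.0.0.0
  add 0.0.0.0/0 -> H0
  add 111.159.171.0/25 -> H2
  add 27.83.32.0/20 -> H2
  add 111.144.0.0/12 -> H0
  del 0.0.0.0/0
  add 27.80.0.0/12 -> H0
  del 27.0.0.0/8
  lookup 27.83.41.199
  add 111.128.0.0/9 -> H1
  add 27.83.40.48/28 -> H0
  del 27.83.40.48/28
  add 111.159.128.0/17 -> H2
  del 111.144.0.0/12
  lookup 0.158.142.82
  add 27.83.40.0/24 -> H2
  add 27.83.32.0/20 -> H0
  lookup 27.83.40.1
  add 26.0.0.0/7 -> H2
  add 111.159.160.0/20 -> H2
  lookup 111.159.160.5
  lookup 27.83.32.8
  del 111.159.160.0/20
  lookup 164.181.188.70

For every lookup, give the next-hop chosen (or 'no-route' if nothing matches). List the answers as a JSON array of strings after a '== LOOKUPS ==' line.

Apply in order:
  + 0.0.0.0/0 (H0) depth=0
  - 0.0.0.0/0 clear@0
  + 0.0.0.0/0 (H1) depth=0
  - 0.0.0.0/0 clear@0
  + 0.0.0.0/0 (H2) depth=0
  ? 50.245.105.28  path d0:H2  best=H2
  + 111.159.171.48/28 (H1) depth=28
  ? 245.189.174.159  path d0:H2  best=H2
  + 0.0.0.0/1 (H1) depth=1
  + 27.80.0.0/12 (H1) depth=12
  + 27.0.0.0/8 (H2) depth=8
  + 27.83.32.0/20 (H1) depth=20
  ? 27.0.0.0  path d0:H2→d1:H1→d2:-→d3:-→d4:-→d5:-→d6:-→d7:-→d8:H2→d9:-  best=H2
  + 0.0.0.0/0 (H1) depth=0
  - 111.159.171.48/28 clear@28
  ? 0.0.0.0  path d0:H1→d1:H1→d2:-→d3:-  best=H1
  + 0.0.0.0/0 (H0) depth=0
  + 111.159.171.0/25 (H2) depth=25
  + 27.83.32.0/20 (H2) depth=20
  + 111.144.0.0/12 (H0) depth=12
  - 0.0.0.0/0 clear@0
  + 27.80.0.0/12 (H0) depth=12
  - 27.0.0.0/8 clear@8
  ? 27.83.41.199  path d0:-→d1:H1→d2:-→d3:-→d4:-→d5:-→d6:-→d7:-→d8:-→d9:-→d10:-→d11:-→d12:H0→d13:-→d14:-→d15:-→d16:-→d17:-→d18:-→d19:-→d20:H2  best=H2
  + 111.128.0.0/9 (H1) depth=9
  + 27.83.40.48/28 (H0) depth=28
  - 27.83.40.48/28 clear@28
  + 111.159.128.0/17 (H2) depth=17
  - 111.144.0.0/12 clear@12
  ? 0.158.142.82  path d0:-→d1:H1→d2:-→d3:-  best=H1
  + 27.83.40.0/24 (H2) depth=24
  + 27.83.32.0/20 (H0) depth=20
  ? 27.83.40.1  path d0:-→d1:H1→d2:-→d3:-→d4:-→d5:-→d6:-→d7:-→d8:-→d9:-→d10:-→d11:-→d12:H0→d13:-→d14:-→d15:-→d16:-→d17:-→d18:-→d19:-→d20:H0→d21:-→d22:-→d23:-→d24:H2→d25:-→d26:-  best=H2
  + 26.0.0.0/7 (H2) depth=7
  + 111.159.160.0/20 (H2) depth=20
  ? 111.159.160.5  path d0:-→d1:H1→d2:-→d3:-→d4:-→d5:-→d6:-→d7:-→d8:-→d9:H1→d10:-→d11:-→d12:-→d13:-→d14:-→d15:-→d16:-→d17:H2→d18:-→d19:-→d20:H2  best=H2
  ? 27.83.32.8  path d0:-→d1:H1→d2:-→d3:-→d4:-→d5:-→d6:-→d7:H2→d8:-→d9:-→d10:-→d11:-→d12:H0→d13:-→d14:-→d15:-→d16:-→d17:-→d18:-→d19:-→d20:H0  best=H0
  - 111.159.160.0/20 clear@20
  ? 164.181.188.70  path d0:-  best=no-route

== LOOKUPS ==
["H2","H2","H2","H1","H2","H1","H2","H2","H0","no-route"]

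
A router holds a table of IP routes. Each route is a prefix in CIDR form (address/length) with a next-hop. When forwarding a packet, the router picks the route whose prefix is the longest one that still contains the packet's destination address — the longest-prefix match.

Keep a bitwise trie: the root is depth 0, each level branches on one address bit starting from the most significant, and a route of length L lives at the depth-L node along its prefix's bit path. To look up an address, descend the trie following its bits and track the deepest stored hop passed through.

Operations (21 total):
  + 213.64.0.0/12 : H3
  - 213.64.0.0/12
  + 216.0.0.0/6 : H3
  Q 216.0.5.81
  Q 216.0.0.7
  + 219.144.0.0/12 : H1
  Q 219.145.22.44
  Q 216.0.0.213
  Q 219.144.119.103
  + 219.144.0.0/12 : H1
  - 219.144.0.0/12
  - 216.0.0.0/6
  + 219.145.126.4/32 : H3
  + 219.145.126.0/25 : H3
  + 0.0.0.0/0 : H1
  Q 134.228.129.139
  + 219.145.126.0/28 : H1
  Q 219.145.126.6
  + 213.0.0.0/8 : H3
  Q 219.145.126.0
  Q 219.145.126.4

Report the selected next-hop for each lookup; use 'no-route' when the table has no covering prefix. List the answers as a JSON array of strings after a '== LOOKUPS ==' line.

Apply in order:
  add 213.64.0.0/12 -> H3 at depth 12
  - 213.64.0.0/12 clear@12
  add 216.0.0.0/6 -> H3 at depth 6
  lookup 216.0.5.81: bits 110110 walk d0:-→d1:-→d2:-→d3:-→d4:-→d5:-→d6:H3 -> H3
  lookup 216.0.0.7: bits 110110 walk d0:-→d1:-→d2:-→d3:-→d4:-→d5:-→d6:H3 -> H3
  add 219.144.0.0/12 -> H1 at depth 12
  lookup 219.145.22.44: bits 110110111001 walk d0:-→d1:-→d2:-→d3:-→d4:-→d5:-→d6:H3→d7:-→d8:-→d9:-→d10:-→d11:-→d12:H1 -> H1
  lookup 216.0.0.213: bits 110110 walk d0:-→d1:-→d2:-→d3:-→d4:-→d5:-→d6:H3 -> H3
  lookup 219.144.119.103: bits 110110111001 walk d0:-→d1:-→d2:-→d3:-→d4:-→d5:-→d6:H3→d7:-→d8:-→d9:-→d10:-→d11:-→d12:H1 -> H1
  add 219.144.0.0/12 -> H1 at depth 12
  - 219.144.0.0/12 clear@12
  - 216.0.0.0/6 clear@6
  add 219.145.126.4/32 -> H3 at depth 32
  add 219.145.126.0/25 -> H3 at depth 25
  add 0.0.0.0/0 -> H1 at depth 0
  lookup 134.228.129.139: bits 1 walk d0:H1→d1:- -> H1
  add 219.145.126.0/28 -> H1 at depth 28
  lookup 219.145.126.6: bits 110110111001000101111110000001 walk d0:H1→d1:-→d2:-→d3:-→d4:-→d5:-→d6:-→d7:-→d8:-→d9:-→d10:-→d11:-→d12:-→d13:-→d14:-→d15:-→d16:-→d17:-→d18:-→d19:-→d20:-→d21:-→d22:-→d23:-→d24:-→d25:H3→d26:-→d27:-→d28:H1→d29:-→d30:- -> H1
  add 213.0.0.0/8 -> H3 at depth 8
  lookup 219.145.126.0: bits 11011011100100010111111000000 walk d0:H1→d1:-→d2:-→d3:-→d4:-→d5:-→d6:-→d7:-→d8:-→d9:-→d10:-→d11:-→d12:-→d13:-→d14:-→d15:-→d16:-→d17:-→d18:-→d19:-→d20:-→d21:-→d22:-→d23:-→d24:-→d25:H3→d26:-→d27:-→d28:H1→d29:- -> H1
  lookup 219.145.126.4: bits 11011011100100010111111000000100 walk d0:H1→d1:-→d2:-→d3:-→d4:-→d5:-→d6:-→d7:-→d8:-→d9:-→d10:-→d11:-→d12:-→d13:-→d14:-→d15:-→d16:-→d17:-→d18:-→d19:-→d20:-→d21:-→d22:-→d23:-→d24:-→d25:H3→d26:-→d27:-→d28:H1→d29:-→d30:-→d31:-→d32:H3 -> H3

== LOOKUPS ==
["H3","H3","H1","H3","H1","H1","H1","H1","H3"]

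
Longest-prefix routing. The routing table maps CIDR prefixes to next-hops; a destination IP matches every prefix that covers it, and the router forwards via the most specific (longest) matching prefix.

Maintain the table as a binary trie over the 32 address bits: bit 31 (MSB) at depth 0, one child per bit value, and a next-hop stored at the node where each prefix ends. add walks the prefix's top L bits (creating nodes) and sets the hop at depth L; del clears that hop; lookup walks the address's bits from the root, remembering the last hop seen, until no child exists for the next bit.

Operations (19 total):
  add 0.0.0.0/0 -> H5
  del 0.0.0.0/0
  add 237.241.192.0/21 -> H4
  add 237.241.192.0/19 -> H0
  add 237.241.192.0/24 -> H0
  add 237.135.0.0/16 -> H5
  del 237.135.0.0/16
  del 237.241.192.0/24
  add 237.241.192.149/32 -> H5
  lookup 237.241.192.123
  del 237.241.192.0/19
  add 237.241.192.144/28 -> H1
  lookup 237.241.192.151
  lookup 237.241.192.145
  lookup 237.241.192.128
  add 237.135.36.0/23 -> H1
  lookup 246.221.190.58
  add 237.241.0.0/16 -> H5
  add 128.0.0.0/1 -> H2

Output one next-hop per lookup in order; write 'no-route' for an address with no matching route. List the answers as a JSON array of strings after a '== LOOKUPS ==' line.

Apply in order:
  add 0.0.0.0/0 -> H5 at depth 0
  - 0.0.0.0/0 clear@0
  add 237.241.192.0/21 -> H4 at depth 21
  add 237.241.192.0/19 -> H0 at depth 19
  add 237.241.192.0/24 -> H0 at depth 24
  add 237.135.0.0/16 -> H5 at depth 16
  - 237.135.0.0/16 clear@16
  - 237.241.192.0/24 clear@24
  add 237.241.192.149/32 -> H5 at depth 32
  Q 237.241.192.123: descend 111011011111000111000000 ; hops seen [H0,H4] ; pick H4
  - 237.241.192.0/19 clear@19
  add 237.241.192.144/28 -> H1 at depth 28
  Q 237.241.192.151: descend 111011011111000111000000100101 ; hops seen [H4,H1] ; pick H1
  Q 237.241.192.145: descend 11101101111100011100000010010 ; hops seen [H4,H1] ; pick H1
  Q 237.241.192.128: descend 111011011111000111000000100 ; hops seen [H4] ; pick H4
  add 237.135.36.0/23 -> H1 at depth 23
  Q 246.221.190.58: descend 111 ; hops seen [∅] ; pick no-route
  add 237.241.0.0/16 -> H5 at depth 16
  add 128.0.0.0/1 -> H2 at depth 1

== LOOKUPS ==
["H4","H1","H1","H4","no-route"]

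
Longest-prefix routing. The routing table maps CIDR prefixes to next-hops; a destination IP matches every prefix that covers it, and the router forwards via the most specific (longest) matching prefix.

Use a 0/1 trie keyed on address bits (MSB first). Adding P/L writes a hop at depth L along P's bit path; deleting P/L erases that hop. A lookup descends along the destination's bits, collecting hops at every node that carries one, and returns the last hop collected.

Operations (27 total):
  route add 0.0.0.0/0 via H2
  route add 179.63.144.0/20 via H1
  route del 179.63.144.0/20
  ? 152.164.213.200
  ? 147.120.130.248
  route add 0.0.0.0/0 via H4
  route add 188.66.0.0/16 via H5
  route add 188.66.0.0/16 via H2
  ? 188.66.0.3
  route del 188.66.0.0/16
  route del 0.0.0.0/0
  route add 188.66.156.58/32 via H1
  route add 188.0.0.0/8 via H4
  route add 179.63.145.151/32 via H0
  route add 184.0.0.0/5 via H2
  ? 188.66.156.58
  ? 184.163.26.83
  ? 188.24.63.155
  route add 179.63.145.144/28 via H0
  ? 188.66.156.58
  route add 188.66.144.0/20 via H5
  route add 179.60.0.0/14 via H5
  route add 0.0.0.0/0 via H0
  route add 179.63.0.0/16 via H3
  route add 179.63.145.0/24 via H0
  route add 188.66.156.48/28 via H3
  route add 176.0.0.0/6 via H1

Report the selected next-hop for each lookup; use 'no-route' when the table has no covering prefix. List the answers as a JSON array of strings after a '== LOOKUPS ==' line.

Trace:
  + 0.0.0.0/0 (H2) depth=0
  + 179.63.144.0/20 (H1) depth=20
  - 179.63.144.0/20 clear@20
  lookup 152.164.213.200: bits 10 walk d0:H2→d1:-→d2:- -> H2
  lookup 147.120.130.248: bits 10 walk d0:H2→d1:-→d2:- -> H2
  + 0.0.0.0/0 (H4) depth=0
  + 188.66.0.0/16 (H5) depth=16
  + 188.66.0.0/16 (H2) depth=16
  lookup 188.66.0.3: bits 1011110001000010 walk d0:H4→d1:-→d2:-→d3:-→d4:-→d5:-→d6:-→d7:-→d8:-→d9:-→d10:-→d11:-→d12:-→d13:-→d14:-→d15:-→d16:H2 -> H2
  - 188.66.0.0/16 clear@16
  - 0.0.0.0/0 clear@0
  + 188.66.156.58/32 (H1) depth=32
  + 188.0.0.0/8 (H4) depth=8
  + 179.63.145.151/32 (H0) depth=32
  + 184.0.0.0/5 (H2) depth=5
  lookup 188.66.156.58: bits 10111100010000101001110000111010 walk d0:-→d1:-→d2:-→d3:-→d4:-→d5:H2→d6:-→d7:-→d8:H4→d9:-→d10:-→d11:-→d12:-→d13:-→d14:-→d15:-→d16:-→d17:-→d18:-→d19:-→d20:-→d21:-→d22:-→d23:-→d24:-→d25:-→d26:-→d27:-→d28:-→d29:-→d30:-→d31:-→d32:H1 -> H1
  lookup 184.163.26.83: bits 10111 walk d0:-→d1:-→d2:-→d3:-→d4:-→d5:H2 -> H2
  lookup 188.24.63.155: bits 101111000 walk d0:-→d1:-→d2:-→d3:-→d4:-→d5:H2→d6:-→d7:-→d8:H4→d9:- -> H4
  + 179.63.145.144/28 (H0) depth=28
  lookup 188.66.156.58: bits 10111100010000101001110000111010 walk d0:-→d1:-→d2:-→d3:-→d4:-→d5:H2→d6:-→d7:-→d8:H4→d9:-→d10:-→d11:-→d12:-→d13:-→d14:-→d15:-→d16:-→d17:-→d18:-→d19:-→d20:-→d21:-→d22:-→d23:-→d24:-→d25:-→d26:-→d27:-→d28:-→d29:-→d30:-→d31:-→d32:H1 -> H1
  + 188.66.144.0/20 (H5) depth=20
  + 179.60.0.0/14 (H5) depth=14
  + 0.0.0.0/0 (H0) depth=0
  + 179.63.0.0/16 (H3) depth=16
  + 179.63.145.0/24 (H0) depth=24
  + 188.66.156.48/28 (H3) depth=28
  + 176.0.0.0/6 (H1) depth=6

== LOOKUPS ==
["H2","H2","H2","H1","H2","H4","H1"]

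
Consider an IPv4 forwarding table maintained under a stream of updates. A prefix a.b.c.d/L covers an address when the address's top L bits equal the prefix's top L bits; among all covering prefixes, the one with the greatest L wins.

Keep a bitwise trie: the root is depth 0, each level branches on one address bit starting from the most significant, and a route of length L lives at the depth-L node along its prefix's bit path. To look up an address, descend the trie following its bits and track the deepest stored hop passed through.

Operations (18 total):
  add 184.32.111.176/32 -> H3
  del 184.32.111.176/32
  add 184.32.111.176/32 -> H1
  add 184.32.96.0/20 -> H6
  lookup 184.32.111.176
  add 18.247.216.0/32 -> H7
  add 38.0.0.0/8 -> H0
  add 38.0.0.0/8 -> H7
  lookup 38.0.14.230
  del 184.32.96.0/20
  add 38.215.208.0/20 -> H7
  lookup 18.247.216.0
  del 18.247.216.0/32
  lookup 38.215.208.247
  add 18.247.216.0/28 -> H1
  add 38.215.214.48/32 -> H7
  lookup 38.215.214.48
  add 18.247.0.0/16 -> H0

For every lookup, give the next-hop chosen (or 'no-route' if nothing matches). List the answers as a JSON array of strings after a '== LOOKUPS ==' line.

Trace:
  + 184.32.111.176/32 (H3) depth=32
  - 184.32.111.176/32 clear@32
  + 184.32.111.176/32 (H1) depth=32
  + 184.32.96.0/20 (H6) depth=20
  Q 184.32.111.176: descend 10111000001000000110111110110000 ; hops seen [H6,H1] ; pick H1
  + 18.247.216.0/32 (H7) depth=32
  + 38.0.0.0/8 (H0) depth=8
  + 38.0.0.0/8 (H7) depth=8
  Q 38.0.14.230: descend 00100110 ; hops seen [H7] ; pick H7
  - 184.32.96.0/20 clear@20
  + 38.215.208.0/20 (H7) depth=20
  Q 18.247.216.0: descend 00010010111101111101100000000000 ; hops seen [H7] ; pick H7
  - 18.247.216.0/32 clear@32
  Q 38.215.208.247: descend 00100110110101111101 ; hops seen [H7,H7] ; pick H7
  + 18.247.216.0/28 (H1) depth=28
  + 38.215.214.48/32 (H7) depth=32
  Q 38.215.214.48: descend 00100110110101111101011000110000 ; hops seen [H7,H7,H7] ; pick H7
  + 18.247.0.0/16 (H0) depth=16

== LOOKUPS ==
["H1","H7","H7","H7","H7"]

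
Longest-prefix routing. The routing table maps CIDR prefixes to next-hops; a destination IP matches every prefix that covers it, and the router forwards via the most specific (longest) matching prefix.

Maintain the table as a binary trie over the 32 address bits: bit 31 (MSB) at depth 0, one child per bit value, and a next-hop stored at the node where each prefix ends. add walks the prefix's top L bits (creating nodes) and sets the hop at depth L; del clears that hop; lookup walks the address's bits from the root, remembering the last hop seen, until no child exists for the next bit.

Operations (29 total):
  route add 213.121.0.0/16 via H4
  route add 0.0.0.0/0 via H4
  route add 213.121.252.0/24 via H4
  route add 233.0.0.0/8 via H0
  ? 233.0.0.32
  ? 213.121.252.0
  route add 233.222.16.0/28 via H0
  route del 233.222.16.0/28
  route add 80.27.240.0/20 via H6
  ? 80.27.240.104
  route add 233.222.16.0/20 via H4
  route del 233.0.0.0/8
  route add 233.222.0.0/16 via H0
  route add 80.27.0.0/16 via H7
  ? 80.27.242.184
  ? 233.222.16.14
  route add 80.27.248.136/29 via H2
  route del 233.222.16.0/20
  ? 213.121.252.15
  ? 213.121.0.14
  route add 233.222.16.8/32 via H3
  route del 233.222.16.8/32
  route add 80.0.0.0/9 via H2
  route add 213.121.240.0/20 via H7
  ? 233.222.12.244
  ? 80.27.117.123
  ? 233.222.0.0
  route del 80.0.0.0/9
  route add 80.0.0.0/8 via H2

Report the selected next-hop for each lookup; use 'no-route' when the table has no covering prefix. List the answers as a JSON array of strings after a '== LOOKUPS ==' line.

Process each operation:
  add 213.121.0.0/16 -> H4 at depth 16
  add 0.0.0.0/0 -> H4 at depth 0
  add 213.121.252.0/24 -> H4 at depth 24
  add 233.0.0.0/8 -> H0 at depth 8
  ? 233.0.0.32  path d0:H4→d1:-→d2:-→d3:-→d4:-→d5:-→d6:-→d7:-→d8:H0  best=H0
  ? 213.121.252.0  path d0:H4→d1:-→d2:-→d3:-→d4:-→d5:-→d6:-→d7:-→d8:-→d9:-→d10:-→d11:-→d12:-→d13:-→d14:-→d15:-→d16:H4→d17:-→d18:-→d19:-→d20:-→d21:-→d22:-→d23:-→d24:H4  best=H4
  add 233.222.16.0/28 -> H0 at depth 28
  del 233.222.16.0/28 (clear depth 28)
  add 80.27.240.0/20 -> H6 at depth 20
  ? 80.27.240.104  path d0:H4→d1:-→d2:-→d3:-→d4:-→d5:-→d6:-→d7:-→d8:-→d9:-→d10:-→d11:-→d12:-→d13:-→d14:-→d15:-→d16:-→d17:-→d18:-→d19:-→d20:H6  best=H6
  add 233.222.16.0/20 -> H4 at depth 20
  del 233.0.0.0/8 (clear depth 8)
  add 233.222.0.0/16 -> H0 at depth 16
  add 80.27.0.0/16 -> H7 at depth 16
  ? 80.27.242.184  path d0:H4→d1:-→d2:-→d3:-→d4:-→d5:-→d6:-→d7:-→d8:-→d9:-→d10:-→d11:-→d12:-→d13:-→d14:-→d15:-→d16:H7→d17:-→d18:-→d19:-→d20:H6  best=H6
  ? 233.222.16.14  path d0:H4→d1:-→d2:-→d3:-→d4:-→d5:-→d6:-→d7:-→d8:-→d9:-→d10:-→d11:-→d12:-→d13:-→d14:-→d15:-→d16:H0→d17:-→d18:-→d19:-→d20:H4→d21:-→d22:-→d23:-→d24:-→d25:-→d26:-→d27:-→d28:-  best=H4
  add 80.27.248.136/29 -> H2 at depth 29
  del 233.222.16.0/20 (clear depth 20)
  ? 213.121.252.15  path d0:H4→d1:-→d2:-→d3:-→d4:-→d5:-→d6:-→d7:-→d8:-→d9:-→d10:-→d11:-→d12:-→d13:-→d14:-→d15:-→d16:H4→d17:-→d18:-→d19:-→d20:-→d21:-→d22:-→d23:-→d24:H4  best=H4
  ? 213.121.0.14  path d0:H4→d1:-→d2:-→d3:-→d4:-→d5:-→d6:-→d7:-→d8:-→d9:-→d10:-→d11:-→d12:-→d13:-→d14:-→d15:-→d16:H4  best=H4
  add 233.222.16.8/32 -> H3 at depth 32
  del 233.222.16.8/32 (clear depth 32)
  add 80.0.0.0/9 -> H2 at depth 9
  add 213.121.240.0/20 -> H7 at depth 20
  ? 233.222.12.244  path d0:H4→d1:-→d2:-→d3:-→d4:-→d5:-→d6:-→d7:-→d8:-→d9:-→d10:-→d11:-→d12:-→d13:-→d14:-→d15:-→d16:H0→d17:-→d18:-→d19:-  best=H0
  ? 80.27.117.123  path d0:H4→d1:-→d2:-→d3:-→d4:-→d5:-→d6:-→d7:-→d8:-→d9:H2→d10:-→d11:-→d12:-→d13:-→d14:-→d15:-→d16:H7  best=H7
  ? 233.222.0.0  path d0:H4→d1:-→d2:-→d3:-→d4:-→d5:-→d6:-→d7:-→d8:-→d9:-→d10:-→d11:-→d12:-→d13:-→d14:-→d15:-→d16:H0→d17:-→d18:-→d19:-  best=H0
  del 80.0.0.0/9 (clear depth 9)
  add 80.0.0.0/8 -> H2 at depth 8

== LOOKUPS ==
["H0","H4","H6","H6","H4","H4","H4","H0","H7","H0"]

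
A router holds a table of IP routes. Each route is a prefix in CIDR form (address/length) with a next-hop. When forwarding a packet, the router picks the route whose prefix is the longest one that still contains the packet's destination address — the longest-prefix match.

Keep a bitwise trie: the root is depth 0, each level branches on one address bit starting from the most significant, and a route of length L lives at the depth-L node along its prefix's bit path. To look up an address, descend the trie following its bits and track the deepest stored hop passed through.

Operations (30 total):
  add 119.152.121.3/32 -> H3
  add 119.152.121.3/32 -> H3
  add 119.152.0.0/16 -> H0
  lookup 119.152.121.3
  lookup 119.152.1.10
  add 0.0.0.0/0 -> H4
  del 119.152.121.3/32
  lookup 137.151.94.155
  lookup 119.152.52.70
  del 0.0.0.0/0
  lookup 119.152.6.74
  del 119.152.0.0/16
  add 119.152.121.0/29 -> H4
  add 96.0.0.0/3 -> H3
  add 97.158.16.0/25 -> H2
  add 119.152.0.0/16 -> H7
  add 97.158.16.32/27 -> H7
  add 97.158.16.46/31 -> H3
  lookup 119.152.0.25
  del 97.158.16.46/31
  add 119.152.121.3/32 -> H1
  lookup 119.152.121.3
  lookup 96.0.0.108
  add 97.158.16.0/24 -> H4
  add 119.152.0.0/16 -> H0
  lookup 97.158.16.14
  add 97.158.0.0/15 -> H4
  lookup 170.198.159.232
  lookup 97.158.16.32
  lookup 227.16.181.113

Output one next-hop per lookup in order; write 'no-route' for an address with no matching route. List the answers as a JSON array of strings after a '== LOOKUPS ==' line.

Apply in order:
  add 119.152.121.3/32 -> H3 at depth 32
  add 119.152.121.3/32 -> H3 at depth 32
  add 119.152.0.0/16 -> H0 at depth 16
  lookup 119.152.121.3: bits 01110111100110000111100100000011 walk d0:-→d1:-→d2:-→d3:-→d4:-→d5:-→d6:-→d7:-→d8:-→d9:-→d10:-→d11:-→d12:-→d13:-→d14:-→d15:-→d16:H0→d17:-→d18:-→d19:-→d20:-→d21:-→d22:-→d23:-→d24:-→d25:-→d26:-→d27:-→d28:-→d29:-→d30:-→d31:-→d32:H3 -> H3
  lookup 119.152.1.10: bits 01110111100110000 walk d0:-→d1:-→d2:-→d3:-→d4:-→d5:-→d6:-→d7:-→d8:-→d9:-→d10:-→d11:-→d12:-→d13:-→d14:-→d15:-→d16:H0→d17:- -> H0
  add 0.0.0.0/0 -> H4 at depth 0
  del 119.152.121.3/32 (clear depth 32)
  lookup 137.151.94.155: bits ε walk d0:H4 -> H4
  lookup 119.152.52.70: bits 01110111100110000 walk d0:H4→d1:-→d2:-→d3:-→d4:-→d5:-→d6:-→d7:-→d8:-→d9:-→d10:-→d11:-→d12:-→d13:-→d14:-→d15:-→d16:H0→d17:- -> H0
  del 0.0.0.0/0 (clear depth 0)
  lookup 119.152.6.74: bits 01110111100110000 walk d0:-→d1:-→d2:-→d3:-→d4:-→d5:-→d6:-→d7:-→d8:-→d9:-→d10:-→d11:-→d12:-→d13:-→d14:-→d15:-→d16:H0→d17:- -> H0
  del 119.152.0.0/16 (clear depth 16)
  add 119.152.121.0/29 -> H4 at depth 29
  add 96.0.0.0/3 -> H3 at depth 3
  add 97.158.16.0/25 -> H2 at depth 25
  add 119.152.0.0/16 -> H7 at depth 16
  add 97.158.16.32/27 -> H7 at depth 27
  add 97.158.16.46/31 -> H3 at depth 31
  lookup 119.152.0.25: bits 01110111100110000 walk d0:-→d1:-→d2:-→d3:H3→d4:-→d5:-→d6:-→d7:-→d8:-→d9:-→d10:-→d11:-→d12:-→d13:-→d14:-→d15:-→d16:H7→d17:- -> H7
  del 97.158.16.46/31 (clear depth 31)
  add 119.152.121.3/32 -> H1 at depth 32
  lookup 119.152.121.3: bits 01110111100110000111100100000011 walk d0:-→d1:-→d2:-→d3:H3→d4:-→d5:-→d6:-→d7:-→d8:-→d9:-→d10:-→d11:-→d12:-→d13:-→d14:-→d15:-→d16:H7→d17:-→d18:-→d19:-→d20:-→d21:-→d22:-→d23:-→d24:-→d25:-→d26:-→d27:-→d28:-→d29:H4→d30:-→d31:-→d32:H1 -> H1
  lookup 96.0.0.108: bits 0110000 walk d0:-→d1:-→d2:-→d3:H3→d4:-→d5:-→d6:-→d7:- -> H3
  add 97.158.16.0/24 -> H4 at depth 24
  add 119.152.0.0/16 -> H0 at depth 16
  lookup 97.158.16.14: bits 01100001100111100001000000 walk d0:-→d1:-→d2:-→d3:H3→d4:-→d5:-→d6:-→d7:-→d8:-→d9:-→d10:-→d11:-→d12:-→d13:-→d14:-→d15:-→d16:-→d17:-→d18:-→d19:-→d20:-→d21:-→d22:-→d23:-→d24:H4→d25:H2→d26:- -> H2
  add 97.158.0.0/15 -> H4 at depth 15
  lookup 170.198.159.232: bits ε walk d0:- -> no-route
  lookup 97.158.16.32: bits 0110000110011110000100000010 walk d0:-→d1:-→d2:-→d3:H3→d4:-→d5:-→d6:-→d7:-→d8:-→d9:-→d10:-→d11:-→d12:-→d13:-→d14:-→d15:H4→d16:-→d17:-→d18:-→d19:-→d20:-→d21:-→d22:-→d23:-→d24:H4→d25:H2→d26:-→d27:H7→d28:- -> H7
  lookup 227.16.181.113: bits ε walk d0:- -> no-route

== LOOKUPS ==
["H3","H0","H4","H0","H0","H7","H1","H3","H2","no-route","H7","no-route"]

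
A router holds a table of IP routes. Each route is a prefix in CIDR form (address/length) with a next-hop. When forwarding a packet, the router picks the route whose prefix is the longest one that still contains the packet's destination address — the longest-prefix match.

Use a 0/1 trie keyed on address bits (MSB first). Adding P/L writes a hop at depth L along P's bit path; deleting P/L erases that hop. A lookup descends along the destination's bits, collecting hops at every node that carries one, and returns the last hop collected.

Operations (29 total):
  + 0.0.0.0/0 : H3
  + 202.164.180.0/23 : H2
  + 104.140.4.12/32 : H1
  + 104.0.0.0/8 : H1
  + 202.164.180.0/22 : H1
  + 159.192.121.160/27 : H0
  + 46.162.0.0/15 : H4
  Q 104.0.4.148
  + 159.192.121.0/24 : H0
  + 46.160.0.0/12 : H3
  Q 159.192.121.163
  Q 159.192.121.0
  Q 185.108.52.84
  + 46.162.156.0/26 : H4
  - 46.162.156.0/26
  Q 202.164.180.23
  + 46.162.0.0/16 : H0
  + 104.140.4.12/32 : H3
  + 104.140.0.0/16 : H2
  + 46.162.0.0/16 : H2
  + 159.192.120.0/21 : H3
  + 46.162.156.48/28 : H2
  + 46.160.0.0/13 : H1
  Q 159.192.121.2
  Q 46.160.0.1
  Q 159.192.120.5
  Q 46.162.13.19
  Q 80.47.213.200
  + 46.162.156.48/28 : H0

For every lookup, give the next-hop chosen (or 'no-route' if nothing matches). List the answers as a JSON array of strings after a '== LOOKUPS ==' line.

Trace:
  + 0.0.0.0/0 (H3) depth=0
  + 202.164.180.0/23 (H2) depth=23
  + 104.140.4.12/32 (H1) depth=32
  + 104.0.0.0/8 (H1) depth=8
  + 202.164.180.0/22 (H1) depth=22
  + 159.192.121.160/27 (H0) depth=27
  + 46.162.0.0/15 (H4) depth=15
  Q 104.0.4.148: descend 01101000 ; hops seen [H3,H1] ; pick H1
  + 159.192.121.0/24 (H0) depth=24
  + 46.160.0.0/12 (H3) depth=12
  Q 159.192.121.163: descend 100111111100000001111001101 ; hops seen [H3,H0,H0] ; pick H0
  Q 159.192.121.0: descend 100111111100000001111001 ; hops seen [H3,H0] ; pick H0
  Q 185.108.52.84: descend 10 ; hops seen [H3] ; pick H3
  + 46.162.156.0/26 (H4) depth=26
  - 46.162.156.0/26 clear@26
  Q 202.164.180.23: descend 11001010101001001011010 ; hops seen [H3,H1,H2] ; pick H2
  + 46.162.0.0/16 (H0) depth=16
  + 104.140.4.12/32 (H3) depth=32
  + 104.140.0.0/16 (H2) depth=16
  + 46.162.0.0/16 (H2) depth=16
  + 159.192.120.0/21 (H3) depth=21
  + 46.162.156.48/28 (H2) depth=28
  + 46.160.0.0/13 (H1) depth=13
  Q 159.192.121.2: descend 100111111100000001111001 ; hops seen [H3,H3,H0] ; pick H0
  Q 46.160.0.1: descend 00101110101000 ; hops seen [H3,H3,H1] ; pick H1
  Q 159.192.120.5: descend 10011111110000000111100 ; hops seen [H3,H3] ; pick H3
  Q 46.162.13.19: descend 0010111010100010 ; hops seen [H3,H3,H1,H4,H2] ; pick H2
  Q 80.47.213.200: descend 01 ; hops seen [H3] ; pick H3
  + 46.162.156.48/28 (H0) depth=28

== LOOKUPS ==
["H1","H0","H0","H3","H2","H0","H1","H3","H2","H3"]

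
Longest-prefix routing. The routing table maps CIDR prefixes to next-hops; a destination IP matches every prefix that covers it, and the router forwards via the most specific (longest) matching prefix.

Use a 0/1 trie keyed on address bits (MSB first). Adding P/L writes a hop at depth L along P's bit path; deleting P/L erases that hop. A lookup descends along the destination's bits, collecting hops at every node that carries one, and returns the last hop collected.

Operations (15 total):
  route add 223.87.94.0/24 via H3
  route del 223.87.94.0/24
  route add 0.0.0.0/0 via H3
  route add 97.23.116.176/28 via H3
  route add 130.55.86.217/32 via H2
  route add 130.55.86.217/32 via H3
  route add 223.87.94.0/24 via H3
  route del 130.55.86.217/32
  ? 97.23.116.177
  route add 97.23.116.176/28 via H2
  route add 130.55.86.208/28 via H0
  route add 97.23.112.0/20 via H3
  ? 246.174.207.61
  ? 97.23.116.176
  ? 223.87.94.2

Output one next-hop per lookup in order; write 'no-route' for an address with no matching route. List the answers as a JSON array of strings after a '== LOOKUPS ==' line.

Process each operation:
  + 223.87.94.0/24 (H3) depth=24
  - 223.87.94.0/24 clear@24
  + 0.0.0.0/0 (H3) depth=0
  + 97.23.116.176/28 (H3) depth=28
  + 130.55.86.217/32 (H2) depth=32
  + 130.55.86.217/32 (H3) depth=32
  + 223.87.94.0/24 (H3) depth=24
  - 130.55.86.217/32 clear@32
  lookup 97.23.116.177: bits 0110000100010111011101001011 walk d0:H3→d1:-→d2:-→d3:-→d4:-→d5:-→d6:-→d7:-→d8:-→d9:-→d10:-→d11:-→d12:-→d13:-→d14:-→d15:-→d16:-→d17:-→d18:-→d19:-→d20:-→d21:-→d22:-→d23:-→d24:-→d25:-→d26:-→d27:-→d28:H3 -> H3
  + 97.23.116.176/28 (H2) depth=28
  + 130.55.86.208/28 (H0) depth=28
  + 97.23.112.0/20 (H3) depth=20
  lookup 246.174.207.61: bits 11 walk d0:H3→d1:-→d2:- -> H3
  lookup 97.23.116.176: bits 0110000100010111011101001011 walk d0:H3→d1:-→d2:-→d3:-→d4:-→d5:-→d6:-→d7:-→d8:-→d9:-→d10:-→d11:-→d12:-→d13:-→d14:-→d15:-→d16:-→d17:-→d18:-→d19:-→d20:H3→d21:-→d22:-→d23:-→d24:-→d25:-→d26:-→d27:-→d28:H2 -> H2
  lookup 223.87.94.2: bits 110111110101011101011110 walk d0:H3→d1:-→d2:-→d3:-→d4:-→d5:-→d6:-→d7:-→d8:-→d9:-→d10:-→d11:-→d12:-→d13:-→d14:-→d15:-→d16:-→d17:-→d18:-→d19:-→d20:-→d21:-→d22:-→d23:-→d24:H3 -> H3

== LOOKUPS ==
["H3","H3","H2","H3"]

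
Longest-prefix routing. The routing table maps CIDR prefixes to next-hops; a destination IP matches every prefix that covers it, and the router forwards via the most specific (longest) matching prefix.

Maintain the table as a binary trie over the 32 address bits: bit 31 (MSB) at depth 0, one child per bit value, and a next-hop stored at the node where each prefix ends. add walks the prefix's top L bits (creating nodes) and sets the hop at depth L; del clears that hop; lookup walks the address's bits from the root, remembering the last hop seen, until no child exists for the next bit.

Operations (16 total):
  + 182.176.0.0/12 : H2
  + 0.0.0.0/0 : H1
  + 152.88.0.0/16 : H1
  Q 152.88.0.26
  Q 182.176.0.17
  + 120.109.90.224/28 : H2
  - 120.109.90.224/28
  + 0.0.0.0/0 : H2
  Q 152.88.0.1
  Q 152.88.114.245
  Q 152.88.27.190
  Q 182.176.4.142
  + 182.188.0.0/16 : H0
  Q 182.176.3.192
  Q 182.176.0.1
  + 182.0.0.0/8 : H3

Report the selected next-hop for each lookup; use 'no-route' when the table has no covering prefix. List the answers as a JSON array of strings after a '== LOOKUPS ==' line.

Process each operation:
  + 182.176.0.0/12 (H2) depth=12
  + 0.0.0.0/0 (H1) depth=0
  + 152.88.0.0/16 (H1) depth=16
  lookup 152.88.0.26: bits 1001100001011000 walk d0:H1→d1:-→d2:-→d3:-→d4:-→d5:-→d6:-→d7:-→d8:-→d9:-→d10:-→d11:-→d12:-→d13:-→d14:-→d15:-→d16:H1 -> H1
  lookup 182.176.0.17: bits 101101101011 walk d0:H1→d1:-→d2:-→d3:-→d4:-→d5:-→d6:-→d7:-→d8:-→d9:-→d10:-→d11:-→d12:H2 -> H2
  + 120.109.90.224/28 (H2) depth=28
  del 120.109.90.224/28 (clear depth 28)
  + 0.0.0.0/0 (H2) depth=0
  lookup 152.88.0.1: bits 1001100001011000 walk d0:H2→d1:-→d2:-→d3:-→d4:-→d5:-→d6:-→d7:-→d8:-→d9:-→d10:-→d11:-→d12:-→d13:-→d14:-→d15:-→d16:H1 -> H1
  lookup 152.88.114.245: bits 1001100001011000 walk d0:H2→d1:-→d2:-→d3:-→d4:-→d5:-→d6:-→d7:-→d8:-→d9:-→d10:-→d11:-→d12:-→d13:-→d14:-→d15:-→d16:H1 -> H1
  lookup 152.88.27.190: bits 1001100001011000 walk d0:H2→d1:-→d2:-→d3:-→d4:-→d5:-→d6:-→d7:-→d8:-→d9:-→d10:-→d11:-→d12:-→d13:-→d14:-→d15:-→d16:H1 -> H1
  lookup 182.176.4.142: bits 101101101011 walk d0:H2→d1:-→d2:-→d3:-→d4:-→d5:-→d6:-→d7:-→d8:-→d9:-→d10:-→d11:-→d12:H2 -> H2
  + 182.188.0.0/16 (H0) depth=16
  lookup 182.176.3.192: bits 101101101011 walk d0:H2→d1:-→d2:-→d3:-→d4:-→d5:-→d6:-→d7:-→d8:-→d9:-→d10:-→d11:-→d12:H2 -> H2
  lookup 182.176.0.1: bits 101101101011 walk d0:H2→d1:-→d2:-→d3:-→d4:-→d5:-→d6:-→d7:-→d8:-→d9:-→d10:-→d11:-→d12:H2 -> H2
  + 182.0.0.0/8 (H3) depth=8

== LOOKUPS ==
["H1","H2","H1","H1","H1","H2","H2","H2"]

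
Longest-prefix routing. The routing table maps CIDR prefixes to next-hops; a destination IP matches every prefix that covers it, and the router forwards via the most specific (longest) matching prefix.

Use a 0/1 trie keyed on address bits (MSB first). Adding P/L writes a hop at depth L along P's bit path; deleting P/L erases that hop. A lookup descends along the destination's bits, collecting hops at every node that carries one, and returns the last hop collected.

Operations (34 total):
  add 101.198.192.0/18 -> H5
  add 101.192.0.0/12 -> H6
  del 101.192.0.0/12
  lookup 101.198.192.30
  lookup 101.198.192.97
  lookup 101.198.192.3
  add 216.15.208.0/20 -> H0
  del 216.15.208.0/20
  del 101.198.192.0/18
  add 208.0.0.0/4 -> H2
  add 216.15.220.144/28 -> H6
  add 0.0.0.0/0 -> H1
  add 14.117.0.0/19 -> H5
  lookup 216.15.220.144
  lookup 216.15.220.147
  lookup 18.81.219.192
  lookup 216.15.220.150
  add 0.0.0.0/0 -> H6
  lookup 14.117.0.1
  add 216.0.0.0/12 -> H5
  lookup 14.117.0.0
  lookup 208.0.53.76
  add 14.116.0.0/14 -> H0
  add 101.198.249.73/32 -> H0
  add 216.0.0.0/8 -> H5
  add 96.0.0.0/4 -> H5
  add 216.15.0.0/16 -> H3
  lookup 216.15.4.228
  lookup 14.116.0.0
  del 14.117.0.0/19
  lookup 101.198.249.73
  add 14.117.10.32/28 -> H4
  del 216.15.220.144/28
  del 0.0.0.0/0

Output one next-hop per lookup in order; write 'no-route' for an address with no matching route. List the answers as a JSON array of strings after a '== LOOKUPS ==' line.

Apply in order:
  + 101.198.192.0/18 (H5) depth=18
  + 101.192.0.0/12 (H6) depth=12
  del 101.192.0.0/12 (clear depth 12)
  lookup 101.198.192.30: bits 011001011100011011 walk d0:-→d1:-→d2:-→d3:-→d4:-→d5:-→d6:-→d7:-→d8:-→d9:-→d10:-→d11:-→d12:-→d13:-→d14:-→d15:-→d16:-→d17:-→d18:H5 -> H5
  lookup 101.198.192.97: bits 011001011100011011 walk d0:-→d1:-→d2:-→d3:-→d4:-→d5:-→d6:-→d7:-→d8:-→d9:-→d10:-→d11:-→d12:-→d13:-→d14:-→d15:-→d16:-→d17:-→d18:H5 -> H5
  lookup 101.198.192.3: bits 011001011100011011 walk d0:-→d1:-→d2:-→d3:-→d4:-→d5:-→d6:-→d7:-→d8:-→d9:-→d10:-→d11:-→d12:-→d13:-→d14:-→d15:-→d16:-→d17:-→d18:H5 -> H5
  + 216.15.208.0/20 (H0) depth=20
  del 216.15.208.0/20 (clear depth 20)
  del 101.198.192.0/18 (clear depth 18)
  + 208.0.0.0/4 (H2) depth=4
  + 216.15.220.144/28 (H6) depth=28
  + 0.0.0.0/0 (H1) depth=0
  + 14.117.0.0/19 (H5) depth=19
  lookup 216.15.220.144: bits 1101100000001111110111001001 walk d0:H1→d1:-→d2:-→d3:-→d4:H2→d5:-→d6:-→d7:-→d8:-→d9:-→d10:-→d11:-→d12:-→d13:-→d14:-→d15:-→d16:-→d17:-→d18:-→d19:-→d20:-→d21:-→d22:-→d23:-→d24:-→d25:-→d26:-→d27:-→d28:H6 -> H6
  lookup 216.15.220.147: bits 1101100000001111110111001001 walk d0:H1→d1:-→d2:-→d3:-→d4:H2→d5:-→d6:-→d7:-→d8:-→d9:-→d10:-→d11:-→d12:-→d13:-→d14:-→d15:-→d16:-→d17:-→d18:-→d19:-→d20:-→d21:-→d22:-→d23:-→d24:-→d25:-→d26:-→d27:-→d28:H6 -> H6
  lookup 18.81.219.192: bits 000 walk d0:H1→d1:-→d2:-→d3:- -> H1
  lookup 216.15.220.150: bits 1101100000001111110111001001 walk d0:H1→d1:-→d2:-→d3:-→d4:H2→d5:-→d6:-→d7:-→d8:-→d9:-→d10:-→d11:-→d12:-→d13:-→d14:-→d15:-→d16:-→d17:-→d18:-→d19:-→d20:-→d21:-→d22:-→d23:-→d24:-→d25:-→d26:-→d27:-→d28:H6 -> H6
  + 0.0.0.0/0 (H6) depth=0
  lookup 14.117.0.1: bits 0000111001110101000 walk d0:H6→d1:-→d2:-→d3:-→d4:-→d5:-→d6:-→d7:-→d8:-→d9:-→d10:-→d11:-→d12:-→d13:-→d14:-→d15:-→d16:-→d17:-→d18:-→d19:H5 -> H5
  + 216.0.0.0/12 (H5) depth=12
  lookup 14.117.0.0: bits 0000111001110101000 walk d0:H6→d1:-→d2:-→d3:-→d4:-→d5:-→d6:-→d7:-→d8:-→d9:-→d10:-→d11:-→d12:-→d13:-→d14:-→d15:-→d16:-→d17:-→d18:-→d19:H5 -> H5
  lookup 208.0.53.76: bits 1101 walk d0:H6→d1:-→d2:-→d3:-→d4:H2 -> H2
  + 14.116.0.0/14 (H0) depth=14
  + 101.198.249.73/32 (H0) depth=32
  + 216.0.0.0/8 (H5) depth=8
  + 96.0.0.0/4 (H5) depth=4
  + 216.15.0.0/16 (H3) depth=16
  lookup 216.15.4.228: bits 1101100000001111 walk d0:H6→d1:-→d2:-→d3:-→d4:H2→d5:-→d6:-→d7:-→d8:H5→d9:-→d10:-→d11:-→d12:H5→d13:-→d14:-→d15:-→d16:H3 -> H3
  lookup 14.116.0.0: bits 000011100111010 walk d0:H6→d1:-→d2:-→d3:-→d4:-→d5:-→d6:-→d7:-→d8:-→d9:-→d10:-→d11:-→d12:-→d13:-→d14:H0→d15:- -> H0
  del 14.117.0.0/19 (clear depth 19)
  lookup 101.198.249.73: bits 01100101110001101111100101001001 walk d0:H6→d1:-→d2:-→d3:-→d4:H5→d5:-→d6:-→d7:-→d8:-→d9:-→d10:-→d11:-→d12:-→d13:-→d14:-→d15:-→d16:-→d17:-→d18:-→d19:-→d20:-→d21:-→d22:-→d23:-→d24:-→d25:-→d26:-→d27:-→d28:-→d29:-→d30:-→d31:-→d32:H0 -> H0
  + 14.117.10.32/28 (H4) depth=28
  del 216.15.220.144/28 (clear depth 28)
  del 0.0.0.0/0 (clear depth 0)

== LOOKUPS ==
["H5","H5","H5","H6","H6","H1","H6","H5","H5","H2","H3","H0","H0"]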